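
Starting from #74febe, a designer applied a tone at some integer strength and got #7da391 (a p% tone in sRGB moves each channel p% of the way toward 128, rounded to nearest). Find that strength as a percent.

72%

#74febe is rgb(116, 254, 190); #7da391 is rgb(125, 163, 145).
On the G channel (widest range): 163 ≈ 254 + (p/100)(128 − 254), so p ≈ 100×(163 − 254)/(128 − 254) = -9100/-126 = 72.22.
p = 72 reproduces all three channels after rounding.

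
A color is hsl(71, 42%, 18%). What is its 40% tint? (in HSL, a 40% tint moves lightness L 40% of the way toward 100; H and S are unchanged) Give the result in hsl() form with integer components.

L moves 40% from 18 toward 100: 18 + 32.8 = 50.8 → 51.
H and S are unchanged.

hsl(71, 42%, 51%)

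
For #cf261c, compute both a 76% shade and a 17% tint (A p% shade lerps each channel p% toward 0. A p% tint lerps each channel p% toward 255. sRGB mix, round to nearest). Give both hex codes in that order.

#cf261c is rgb(207, 38, 28).
76% shade:
  R: 207 + 0.76×(0−207) = 207 − 157.32 = 49.68 → 50
  G: 38 − 28.88 = 9.12 → 9
  B: 28 + 0.76×(0−28) = 28 − 21.28 = 6.72 → 7
  → #320907
17% tint:
  R: 207 + 0.17×(255−207) = 207 + 8.16 = 215.16 → 215
  G: 38 + 36.89 = 74.89 → 75
  B: 28 + 0.17×(255−28) = 28 + 38.59 = 66.59 → 67
  → #d74b43

#320907, #d74b43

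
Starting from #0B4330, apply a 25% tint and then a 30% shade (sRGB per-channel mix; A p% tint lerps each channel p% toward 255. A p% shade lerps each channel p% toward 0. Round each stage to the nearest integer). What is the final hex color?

#0B4330 is rgb(11, 67, 48).
Per channel, c → c + 0.25(255 − c):
  R: 11 + 0.25×(255−11) = 11 + 61 = 72 → 72
  G: 67 + 0.25×(255−67) = 67 + 47 = 114 → 114
  B: 48 + 51.75 = 99.75 → 100
After the tint: rgb(72, 114, 100) = #487264.
A 30% shade moves each channel 30% toward 0:
  R: 72 + 0.3×(0−72) = 72 − 21.6 = 50.4 → 50
  G: 114 − 34.2 = 79.8 → 80
  B: 100 + 0.3×(0−100) = 100 − 30 = 70 → 70
rgb(50, 80, 70) = #325046.

#325046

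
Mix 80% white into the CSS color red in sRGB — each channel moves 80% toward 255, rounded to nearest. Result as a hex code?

CSS red is rgb(255, 0, 0).
Per channel, c → c + 0.8(255 − c):
  R: 255 + 0.8×(255−255) = 255 + 0 = 255 → 255
  G: 0 + 204 = 204 → 204
  B: 0 + 0.8×(255−0) = 0 + 204 = 204 → 204
rgb(255, 204, 204) = #ffcccc.

#ffcccc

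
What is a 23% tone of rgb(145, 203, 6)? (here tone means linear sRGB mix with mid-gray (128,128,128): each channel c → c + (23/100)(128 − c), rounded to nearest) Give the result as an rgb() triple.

A 23% tone moves each channel 23% toward 128:
  R: 145 − 3.91 = 141.09 → 141
  G: 203 + 0.23×(128−203) = 203 − 17.25 = 185.75 → 186
  B: 6 + 28.06 = 34.06 → 34

rgb(141, 186, 34)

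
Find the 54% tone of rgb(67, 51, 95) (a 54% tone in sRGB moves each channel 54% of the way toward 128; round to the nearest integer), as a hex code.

A 54% tone moves each channel 54% toward 128:
  R: 67 + 0.54×(128−67) = 67 + 32.94 = 99.94 → 100
  G: 51 + 41.58 = 92.58 → 93
  B: 95 + 0.54×(128−95) = 95 + 17.82 = 112.82 → 113
rgb(100, 93, 113) = #645d71.

#645d71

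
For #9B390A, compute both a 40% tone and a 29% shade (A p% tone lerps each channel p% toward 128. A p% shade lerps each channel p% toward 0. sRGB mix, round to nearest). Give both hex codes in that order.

#905539, #6E2807

#9B390A is rgb(155, 57, 10).
40% tone:
  R: 155 + 0.4×(128−155) = 155 − 10.8 = 144.2 → 144
  G: 57 + 0.4×(128−57) = 57 + 28.4 = 85.4 → 85
  B: 10 + 47.2 = 57.2 → 57
  → #905539
29% shade:
  R: 155 − 44.95 = 110.05 → 110
  G: 57 + 0.29×(0−57) = 57 − 16.53 = 40.47 → 40
  B: 10 + 0.29×(0−10) = 10 − 2.9 = 7.1 → 7
  → #6E2807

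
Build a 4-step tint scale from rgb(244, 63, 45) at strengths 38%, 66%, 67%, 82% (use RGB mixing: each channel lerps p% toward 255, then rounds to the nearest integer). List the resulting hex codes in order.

#F8887D, #FBBEB8, #FBC0BA, #FDDCD9

38%: (244 + 4.18 = 248.18→248, 63 + 72.96 = 135.96→136, 45 + 79.8 = 124.8→125) → #F8887D
66%: (244 + 7.26 = 251.26→251, 63 + 126.72 = 189.72→190, 45 + 138.6 = 183.6→184) → #FBBEB8
67%: (244 + 7.37 = 251.37→251, 63 + 128.64 = 191.64→192, 45 + 140.7 = 185.7→186) → #FBC0BA
82%: (244 + 9.02 = 253.02→253, 63 + 157.44 = 220.44→220, 45 + 172.2 = 217.2→217) → #FDDCD9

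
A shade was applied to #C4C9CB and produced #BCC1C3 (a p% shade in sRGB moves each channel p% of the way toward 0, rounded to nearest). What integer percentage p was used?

#C4C9CB is rgb(196, 201, 203); #BCC1C3 is rgb(188, 193, 195).
On the B channel (widest range): 195 ≈ 203 + (p/100)(0 − 203), so p ≈ 100×(195 − 203)/(0 − 203) = -800/-203 = 3.94.
p = 4 reproduces all three channels after rounding.

4%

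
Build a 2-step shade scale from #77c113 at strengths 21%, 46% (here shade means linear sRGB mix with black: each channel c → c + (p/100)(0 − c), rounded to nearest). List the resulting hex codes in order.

#77c113 is rgb(119, 193, 19).
21%: (119 − 24.99 = 94.01→94, 193 − 40.53 = 152.47→152, 19 − 3.99 = 15.01→15) → #5e980f
46%: (119 − 54.74 = 64.26→64, 193 − 88.78 = 104.22→104, 19 − 8.74 = 10.26→10) → #40680a

#5e980f, #40680a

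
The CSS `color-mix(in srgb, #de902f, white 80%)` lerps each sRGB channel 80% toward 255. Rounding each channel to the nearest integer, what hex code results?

#f8e9d5

#de902f is rgb(222, 144, 47).
Per channel, c → c + 0.8(255 − c):
  R: 222 + 0.8×(255−222) = 222 + 26.4 = 248.4 → 248
  G: 144 + 0.8×(255−144) = 144 + 88.8 = 232.8 → 233
  B: 47 + 0.8×(255−47) = 47 + 166.4 = 213.4 → 213
rgb(248, 233, 213) = #f8e9d5.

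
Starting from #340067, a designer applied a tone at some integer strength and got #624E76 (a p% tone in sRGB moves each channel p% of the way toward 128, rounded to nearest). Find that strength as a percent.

61%

#340067 is rgb(52, 0, 103); #624E76 is rgb(98, 78, 118).
On the G channel (widest range): 78 ≈ 0 + (p/100)(128 − 0), so p ≈ 100×(78 − 0)/(128 − 0) = 7800/128 = 60.94.
p = 61 reproduces all three channels after rounding.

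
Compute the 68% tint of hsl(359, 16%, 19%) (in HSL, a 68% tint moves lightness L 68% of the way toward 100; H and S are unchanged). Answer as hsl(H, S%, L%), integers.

L moves 68% from 19 toward 100: 19 + 55.08 = 74.08 → 74.
H and S are unchanged.

hsl(359, 16%, 74%)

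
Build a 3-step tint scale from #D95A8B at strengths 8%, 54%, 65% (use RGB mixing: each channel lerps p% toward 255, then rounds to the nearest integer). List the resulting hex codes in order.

#DC6794, #EEB3CA, #F2C5D6

#D95A8B is rgb(217, 90, 139).
8%: (217 + 3.04 = 220.04→220, 90 + 13.2 = 103.2→103, 139 + 9.28 = 148.28→148) → #DC6794
54%: (217 + 20.52 = 237.52→238, 90 + 89.1 = 179.1→179, 139 + 62.64 = 201.64→202) → #EEB3CA
65%: (217 + 24.7 = 241.7→242, 90 + 107.25 = 197.25→197, 139 + 75.4 = 214.4→214) → #F2C5D6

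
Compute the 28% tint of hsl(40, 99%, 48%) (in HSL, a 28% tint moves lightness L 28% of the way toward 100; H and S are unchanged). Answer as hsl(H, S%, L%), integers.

hsl(40, 99%, 63%)

L moves 28% from 48 toward 100: 48 + 14.56 = 62.56 → 63.
H and S are unchanged.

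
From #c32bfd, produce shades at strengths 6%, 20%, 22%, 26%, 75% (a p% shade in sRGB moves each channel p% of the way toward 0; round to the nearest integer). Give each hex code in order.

#b728ee, #9c22ca, #9822c5, #9020bb, #310b3f

#c32bfd is rgb(195, 43, 253).
6%: (195 − 11.7 = 183.3→183, 43 − 2.58 = 40.42→40, 253 − 15.18 = 237.82→238) → #b728ee
20%: (195 − 39 = 156→156, 43 − 8.6 = 34.4→34, 253 − 50.6 = 202.4→202) → #9c22ca
22%: (195 − 42.9 = 152.1→152, 43 − 9.46 = 33.54→34, 253 − 55.66 = 197.34→197) → #9822c5
26%: (195 − 50.7 = 144.3→144, 43 − 11.18 = 31.82→32, 253 − 65.78 = 187.22→187) → #9020bb
75%: (195 − 146.25 = 48.75→49, 43 − 32.25 = 10.75→11, 253 − 189.75 = 63.25→63) → #310b3f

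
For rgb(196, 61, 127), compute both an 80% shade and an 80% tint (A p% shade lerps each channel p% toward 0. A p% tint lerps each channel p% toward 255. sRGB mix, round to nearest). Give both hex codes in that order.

#270c19, #f3d8e5

80% shade:
  R: 196 − 156.8 = 39.2 → 39
  G: 61 − 48.8 = 12.2 → 12
  B: 127 + 0.8×(0−127) = 127 − 101.6 = 25.4 → 25
  → #270c19
80% tint:
  R: 196 + 0.8×(255−196) = 196 + 47.2 = 243.2 → 243
  G: 61 + 155.2 = 216.2 → 216
  B: 127 + 0.8×(255−127) = 127 + 102.4 = 229.4 → 229
  → #f3d8e5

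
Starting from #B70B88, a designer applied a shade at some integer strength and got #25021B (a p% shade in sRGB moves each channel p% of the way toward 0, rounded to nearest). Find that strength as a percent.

#B70B88 is rgb(183, 11, 136); #25021B is rgb(37, 2, 27).
On the R channel (widest range): 37 ≈ 183 + (p/100)(0 − 183), so p ≈ 100×(37 − 183)/(0 − 183) = -14600/-183 = 79.78.
p = 80 reproduces all three channels after rounding.

80%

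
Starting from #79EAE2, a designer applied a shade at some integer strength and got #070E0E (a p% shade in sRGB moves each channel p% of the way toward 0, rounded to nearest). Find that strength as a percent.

94%

#79EAE2 is rgb(121, 234, 226); #070E0E is rgb(7, 14, 14).
On the G channel (widest range): 14 ≈ 234 + (p/100)(0 − 234), so p ≈ 100×(14 − 234)/(0 − 234) = -22000/-234 = 94.02.
p = 94 reproduces all three channels after rounding.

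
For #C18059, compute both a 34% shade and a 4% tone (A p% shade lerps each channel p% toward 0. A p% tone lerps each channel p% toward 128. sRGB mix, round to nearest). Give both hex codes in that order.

#C18059 is rgb(193, 128, 89).
34% shade:
  R: 193 − 65.62 = 127.38 → 127
  G: 128 − 43.52 = 84.48 → 84
  B: 89 − 30.26 = 58.74 → 59
  → #7F543B
4% tone:
  R: 193 + 0.04×(128−193) = 193 − 2.6 = 190.4 → 190
  G: 128 + 0.04×(128−128) = 128 + 0 = 128 → 128
  B: 89 + 0.04×(128−89) = 89 + 1.56 = 90.56 → 91
  → #BE805B

#7F543B, #BE805B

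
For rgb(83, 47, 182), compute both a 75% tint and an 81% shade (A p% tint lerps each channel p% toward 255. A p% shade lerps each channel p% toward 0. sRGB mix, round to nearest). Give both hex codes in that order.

75% tint:
  R: 83 + 0.75×(255−83) = 83 + 129 = 212 → 212
  G: 47 + 0.75×(255−47) = 47 + 156 = 203 → 203
  B: 182 + 54.75 = 236.75 → 237
  → #D4CBED
81% shade:
  R: 83 + 0.81×(0−83) = 83 − 67.23 = 15.77 → 16
  G: 47 + 0.81×(0−47) = 47 − 38.07 = 8.93 → 9
  B: 182 − 147.42 = 34.58 → 35
  → #100923

#D4CBED, #100923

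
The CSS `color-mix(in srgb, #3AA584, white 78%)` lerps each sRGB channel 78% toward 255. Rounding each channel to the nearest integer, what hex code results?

#3AA584 is rgb(58, 165, 132).
Per channel, c → c + 0.78(255 − c):
  R: 58 + 153.66 = 211.66 → 212
  G: 165 + 70.2 = 235.2 → 235
  B: 132 + 95.94 = 227.94 → 228
rgb(212, 235, 228) = #D4EBE4.

#D4EBE4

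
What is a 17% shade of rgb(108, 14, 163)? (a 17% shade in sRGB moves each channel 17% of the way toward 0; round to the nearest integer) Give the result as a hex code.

#5a0c87

Per channel, c → c + 0.17(0 − c):
  R: 108 + 0.17×(0−108) = 108 − 18.36 = 89.64 → 90
  G: 14 + 0.17×(0−14) = 14 − 2.38 = 11.62 → 12
  B: 163 + 0.17×(0−163) = 163 − 27.71 = 135.29 → 135
rgb(90, 12, 135) = #5a0c87.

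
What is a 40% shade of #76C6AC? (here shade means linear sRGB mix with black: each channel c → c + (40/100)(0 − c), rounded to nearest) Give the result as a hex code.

#76C6AC is rgb(118, 198, 172).
Lerp each channel 40% toward 0:
  R: 118 + 0.4×(0−118) = 118 − 47.2 = 70.8 → 71
  G: 198 − 79.2 = 118.8 → 119
  B: 172 + 0.4×(0−172) = 172 − 68.8 = 103.2 → 103
rgb(71, 119, 103) = #477767.

#477767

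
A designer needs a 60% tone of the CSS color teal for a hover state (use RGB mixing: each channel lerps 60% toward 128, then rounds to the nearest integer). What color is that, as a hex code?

#4d8080

CSS teal is rgb(0, 128, 128).
Lerp each channel 60% toward 128:
  R: 0 + 0.6×(128−0) = 0 + 76.8 = 76.8 → 77
  G: 128 + 0 = 128 → 128
  B: 128 + 0.6×(128−128) = 128 + 0 = 128 → 128
rgb(77, 128, 128) = #4d8080.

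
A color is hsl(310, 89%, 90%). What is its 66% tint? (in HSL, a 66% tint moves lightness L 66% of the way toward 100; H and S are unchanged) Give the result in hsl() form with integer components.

hsl(310, 89%, 97%)

L moves 66% from 90 toward 100: 90 + 6.6 = 96.6 → 97.
H and S are unchanged.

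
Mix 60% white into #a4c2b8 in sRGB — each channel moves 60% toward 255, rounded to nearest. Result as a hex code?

#a4c2b8 is rgb(164, 194, 184).
A 60% tint moves each channel 60% toward 255:
  R: 164 + 0.6×(255−164) = 164 + 54.6 = 218.6 → 219
  G: 194 + 0.6×(255−194) = 194 + 36.6 = 230.6 → 231
  B: 184 + 42.6 = 226.6 → 227
rgb(219, 231, 227) = #dbe7e3.

#dbe7e3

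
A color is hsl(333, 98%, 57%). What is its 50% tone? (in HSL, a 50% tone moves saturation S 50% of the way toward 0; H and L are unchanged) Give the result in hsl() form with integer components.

hsl(333, 49%, 57%)

S moves 50% from 98 toward 0: 98 − 49 = 49 → 49.
H and L are unchanged.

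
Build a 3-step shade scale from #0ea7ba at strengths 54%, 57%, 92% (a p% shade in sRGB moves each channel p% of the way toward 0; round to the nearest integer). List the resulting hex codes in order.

#064d56, #064850, #010d0f

#0ea7ba is rgb(14, 167, 186).
54%: (14 − 7.56 = 6.44→6, 167 − 90.18 = 76.82→77, 186 − 100.44 = 85.56→86) → #064d56
57%: (14 − 7.98 = 6.02→6, 167 − 95.19 = 71.81→72, 186 − 106.02 = 79.98→80) → #064850
92%: (14 − 12.88 = 1.12→1, 167 − 153.64 = 13.36→13, 186 − 171.12 = 14.88→15) → #010d0f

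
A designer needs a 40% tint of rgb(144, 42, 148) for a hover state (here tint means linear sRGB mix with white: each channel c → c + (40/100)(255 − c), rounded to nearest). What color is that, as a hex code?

#bc7fbf

Per channel, c → c + 0.4(255 − c):
  R: 144 + 44.4 = 188.4 → 188
  G: 42 + 0.4×(255−42) = 42 + 85.2 = 127.2 → 127
  B: 148 + 42.8 = 190.8 → 191
rgb(188, 127, 191) = #bc7fbf.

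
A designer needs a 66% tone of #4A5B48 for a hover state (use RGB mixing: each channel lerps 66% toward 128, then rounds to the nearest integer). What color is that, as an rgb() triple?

#4A5B48 is rgb(74, 91, 72).
Lerp each channel 66% toward 128:
  R: 74 + 0.66×(128−74) = 74 + 35.64 = 109.64 → 110
  G: 91 + 24.42 = 115.42 → 115
  B: 72 + 0.66×(128−72) = 72 + 36.96 = 108.96 → 109

rgb(110, 115, 109)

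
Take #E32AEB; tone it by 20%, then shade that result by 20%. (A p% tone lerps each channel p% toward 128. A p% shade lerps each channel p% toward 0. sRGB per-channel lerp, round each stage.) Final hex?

#A62FAB

#E32AEB is rgb(227, 42, 235).
Lerp each channel 20% toward 128:
  R: 227 − 19.8 = 207.2 → 207
  G: 42 + 17.2 = 59.2 → 59
  B: 235 − 21.4 = 213.6 → 214
After the tone: rgb(207, 59, 214) = #CF3BD6.
Lerp each channel 20% toward 0:
  R: 207 + 0.2×(0−207) = 207 − 41.4 = 165.6 → 166
  G: 59 + 0.2×(0−59) = 59 − 11.8 = 47.2 → 47
  B: 214 + 0.2×(0−214) = 214 − 42.8 = 171.2 → 171
rgb(166, 47, 171) = #A62FAB.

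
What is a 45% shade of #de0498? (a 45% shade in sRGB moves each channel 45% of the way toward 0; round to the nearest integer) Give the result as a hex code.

#7a0254

#de0498 is rgb(222, 4, 152).
Per channel, c → c + 0.45(0 − c):
  R: 222 − 99.9 = 122.1 → 122
  G: 4 + 0.45×(0−4) = 4 − 1.8 = 2.2 → 2
  B: 152 + 0.45×(0−152) = 152 − 68.4 = 83.6 → 84
rgb(122, 2, 84) = #7a0254.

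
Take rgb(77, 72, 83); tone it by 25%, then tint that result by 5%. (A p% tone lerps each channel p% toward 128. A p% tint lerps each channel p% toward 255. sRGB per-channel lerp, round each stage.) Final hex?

#625E66

Per channel, c → c + 0.25(128 − c):
  R: 77 + 0.25×(128−77) = 77 + 12.75 = 89.75 → 90
  G: 72 + 0.25×(128−72) = 72 + 14 = 86 → 86
  B: 83 + 0.25×(128−83) = 83 + 11.25 = 94.25 → 94
After the tone: rgb(90, 86, 94) = #5A565E.
A 5% tint moves each channel 5% toward 255:
  R: 90 + 0.05×(255−90) = 90 + 8.25 = 98.25 → 98
  G: 86 + 8.45 = 94.45 → 94
  B: 94 + 0.05×(255−94) = 94 + 8.05 = 102.05 → 102
rgb(98, 94, 102) = #625E66.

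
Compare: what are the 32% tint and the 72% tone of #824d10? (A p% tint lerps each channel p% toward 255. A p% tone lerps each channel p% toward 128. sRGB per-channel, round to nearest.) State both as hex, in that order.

#aa865c, #817261

#824d10 is rgb(130, 77, 16).
32% tint:
  R: 130 + 40 = 170 → 170
  G: 77 + 0.32×(255−77) = 77 + 56.96 = 133.96 → 134
  B: 16 + 76.48 = 92.48 → 92
  → #aa865c
72% tone:
  R: 130 + 0.72×(128−130) = 130 − 1.44 = 128.56 → 129
  G: 77 + 0.72×(128−77) = 77 + 36.72 = 113.72 → 114
  B: 16 + 80.64 = 96.64 → 97
  → #817261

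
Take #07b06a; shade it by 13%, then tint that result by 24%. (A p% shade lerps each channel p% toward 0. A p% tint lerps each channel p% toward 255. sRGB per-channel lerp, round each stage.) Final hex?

#42b183

#07b06a is rgb(7, 176, 106).
A 13% shade moves each channel 13% toward 0:
  R: 7 + 0.13×(0−7) = 7 − 0.91 = 6.09 → 6
  G: 176 + 0.13×(0−176) = 176 − 22.88 = 153.12 → 153
  B: 106 + 0.13×(0−106) = 106 − 13.78 = 92.22 → 92
After the shade: rgb(6, 153, 92) = #06995c.
A 24% tint moves each channel 24% toward 255:
  R: 6 + 59.76 = 65.76 → 66
  G: 153 + 24.48 = 177.48 → 177
  B: 92 + 0.24×(255−92) = 92 + 39.12 = 131.12 → 131
rgb(66, 177, 131) = #42b183.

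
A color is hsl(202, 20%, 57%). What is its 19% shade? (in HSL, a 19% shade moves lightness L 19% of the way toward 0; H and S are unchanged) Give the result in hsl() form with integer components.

hsl(202, 20%, 46%)

L moves 19% from 57 toward 0: 57 − 10.83 = 46.17 → 46.
H and S are unchanged.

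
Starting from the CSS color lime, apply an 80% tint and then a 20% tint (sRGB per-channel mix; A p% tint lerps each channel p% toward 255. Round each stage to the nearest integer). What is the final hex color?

CSS lime is rgb(0, 255, 0).
An 80% tint moves each channel 80% toward 255:
  R: 0 + 204 = 204 → 204
  G: 255 + 0.8×(255−255) = 255 + 0 = 255 → 255
  B: 0 + 0.8×(255−0) = 0 + 204 = 204 → 204
After the tint: rgb(204, 255, 204) = #CCFFCC.
Lerp each channel 20% toward 255:
  R: 204 + 0.2×(255−204) = 204 + 10.2 = 214.2 → 214
  G: 255 + 0.2×(255−255) = 255 + 0 = 255 → 255
  B: 204 + 10.2 = 214.2 → 214
rgb(214, 255, 214) = #D6FFD6.

#D6FFD6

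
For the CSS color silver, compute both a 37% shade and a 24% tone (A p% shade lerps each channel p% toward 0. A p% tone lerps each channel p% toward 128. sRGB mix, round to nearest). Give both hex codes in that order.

CSS silver is rgb(192, 192, 192).
37% shade:
  R: 192 + 0.37×(0−192) = 192 − 71.04 = 120.96 → 121
  G: 192 − 71.04 = 120.96 → 121
  B: 192 + 0.37×(0−192) = 192 − 71.04 = 120.96 → 121
  → #797979
24% tone:
  R: 192 − 15.36 = 176.64 → 177
  G: 192 + 0.24×(128−192) = 192 − 15.36 = 176.64 → 177
  B: 192 + 0.24×(128−192) = 192 − 15.36 = 176.64 → 177
  → #B1B1B1

#797979, #B1B1B1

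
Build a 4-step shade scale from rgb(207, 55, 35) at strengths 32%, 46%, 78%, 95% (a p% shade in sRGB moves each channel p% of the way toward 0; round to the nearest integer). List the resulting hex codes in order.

#8D2518, #701E13, #2E0C08, #0A0302

32%: (207 − 66.24 = 140.76→141, 55 − 17.6 = 37.4→37, 35 − 11.2 = 23.8→24) → #8D2518
46%: (207 − 95.22 = 111.78→112, 55 − 25.3 = 29.7→30, 35 − 16.1 = 18.9→19) → #701E13
78%: (207 − 161.46 = 45.54→46, 55 − 42.9 = 12.1→12, 35 − 27.3 = 7.7→8) → #2E0C08
95%: (207 − 196.65 = 10.35→10, 55 − 52.25 = 2.75→3, 35 − 33.25 = 1.75→2) → #0A0302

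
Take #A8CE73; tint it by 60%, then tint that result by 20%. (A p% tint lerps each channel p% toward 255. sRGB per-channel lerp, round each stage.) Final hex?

#A8CE73 is rgb(168, 206, 115).
Per channel, c → c + 0.6(255 − c):
  R: 168 + 52.2 = 220.2 → 220
  G: 206 + 29.4 = 235.4 → 235
  B: 115 + 0.6×(255−115) = 115 + 84 = 199 → 199
After the tint: rgb(220, 235, 199) = #DCEBC7.
A 20% tint moves each channel 20% toward 255:
  R: 220 + 7 = 227 → 227
  G: 235 + 0.2×(255−235) = 235 + 4 = 239 → 239
  B: 199 + 0.2×(255−199) = 199 + 11.2 = 210.2 → 210
rgb(227, 239, 210) = #E3EFD2.

#E3EFD2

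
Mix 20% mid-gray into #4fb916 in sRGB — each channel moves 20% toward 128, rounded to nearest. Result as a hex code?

#4fb916 is rgb(79, 185, 22).
A 20% tone moves each channel 20% toward 128:
  R: 79 + 0.2×(128−79) = 79 + 9.8 = 88.8 → 89
  G: 185 − 11.4 = 173.6 → 174
  B: 22 + 21.2 = 43.2 → 43
rgb(89, 174, 43) = #59ae2b.

#59ae2b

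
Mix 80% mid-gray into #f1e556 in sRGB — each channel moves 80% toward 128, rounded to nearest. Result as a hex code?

#979478

#f1e556 is rgb(241, 229, 86).
Lerp each channel 80% toward 128:
  R: 241 + 0.8×(128−241) = 241 − 90.4 = 150.6 → 151
  G: 229 − 80.8 = 148.2 → 148
  B: 86 + 0.8×(128−86) = 86 + 33.6 = 119.6 → 120
rgb(151, 148, 120) = #979478.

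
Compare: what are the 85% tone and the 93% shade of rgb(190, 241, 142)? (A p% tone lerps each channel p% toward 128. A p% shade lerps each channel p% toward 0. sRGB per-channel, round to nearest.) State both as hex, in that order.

#899182, #0d110a

85% tone:
  R: 190 − 52.7 = 137.3 → 137
  G: 241 − 96.05 = 144.95 → 145
  B: 142 + 0.85×(128−142) = 142 − 11.9 = 130.1 → 130
  → #899182
93% shade:
  R: 190 + 0.93×(0−190) = 190 − 176.7 = 13.3 → 13
  G: 241 + 0.93×(0−241) = 241 − 224.13 = 16.87 → 17
  B: 142 − 132.06 = 9.94 → 10
  → #0d110a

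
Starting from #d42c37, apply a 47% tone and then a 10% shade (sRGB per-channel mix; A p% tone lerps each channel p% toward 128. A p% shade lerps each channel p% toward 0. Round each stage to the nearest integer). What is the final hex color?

#9c4b50

#d42c37 is rgb(212, 44, 55).
Per channel, c → c + 0.47(128 − c):
  R: 212 − 39.48 = 172.52 → 173
  G: 44 + 0.47×(128−44) = 44 + 39.48 = 83.48 → 83
  B: 55 + 0.47×(128−55) = 55 + 34.31 = 89.31 → 89
After the tone: rgb(173, 83, 89) = #ad5359.
Per channel, c → c + 0.1(0 − c):
  R: 173 + 0.1×(0−173) = 173 − 17.3 = 155.7 → 156
  G: 83 + 0.1×(0−83) = 83 − 8.3 = 74.7 → 75
  B: 89 − 8.9 = 80.1 → 80
rgb(156, 75, 80) = #9c4b50.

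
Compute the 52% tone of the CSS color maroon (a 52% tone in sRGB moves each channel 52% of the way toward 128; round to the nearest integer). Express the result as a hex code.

CSS maroon is rgb(128, 0, 0).
Lerp each channel 52% toward 128:
  R: 128 + 0.52×(128−128) = 128 + 0 = 128 → 128
  G: 0 + 66.56 = 66.56 → 67
  B: 0 + 0.52×(128−0) = 0 + 66.56 = 66.56 → 67
rgb(128, 67, 67) = #804343.

#804343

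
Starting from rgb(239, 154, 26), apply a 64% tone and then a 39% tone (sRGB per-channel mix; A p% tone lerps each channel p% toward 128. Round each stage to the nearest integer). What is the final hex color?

Per channel, c → c + 0.64(128 − c):
  R: 239 + 0.64×(128−239) = 239 − 71.04 = 167.96 → 168
  G: 154 + 0.64×(128−154) = 154 − 16.64 = 137.36 → 137
  B: 26 + 0.64×(128−26) = 26 + 65.28 = 91.28 → 91
After the tone: rgb(168, 137, 91) = #A8895B.
Lerp each channel 39% toward 128:
  R: 168 − 15.6 = 152.4 → 152
  G: 137 − 3.51 = 133.49 → 133
  B: 91 + 0.39×(128−91) = 91 + 14.43 = 105.43 → 105
rgb(152, 133, 105) = #988569.

#988569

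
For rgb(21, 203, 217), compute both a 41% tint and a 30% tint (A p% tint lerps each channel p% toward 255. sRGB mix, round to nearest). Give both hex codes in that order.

#75E0E9, #5BDBE4

41% tint:
  R: 21 + 95.94 = 116.94 → 117
  G: 203 + 21.32 = 224.32 → 224
  B: 217 + 15.58 = 232.58 → 233
  → #75E0E9
30% tint:
  R: 21 + 70.2 = 91.2 → 91
  G: 203 + 0.3×(255−203) = 203 + 15.6 = 218.6 → 219
  B: 217 + 0.3×(255−217) = 217 + 11.4 = 228.4 → 228
  → #5BDBE4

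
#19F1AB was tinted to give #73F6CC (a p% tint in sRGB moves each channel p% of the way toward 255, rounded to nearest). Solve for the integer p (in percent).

39%

#19F1AB is rgb(25, 241, 171); #73F6CC is rgb(115, 246, 204).
On the R channel (widest range): 115 ≈ 25 + (p/100)(255 − 25), so p ≈ 100×(115 − 25)/(255 − 25) = 9000/230 = 39.13.
p = 39 reproduces all three channels after rounding.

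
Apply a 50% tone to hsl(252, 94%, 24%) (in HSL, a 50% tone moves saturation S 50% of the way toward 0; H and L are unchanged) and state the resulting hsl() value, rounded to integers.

hsl(252, 47%, 24%)

S moves 50% from 94 toward 0: 94 − 47 = 47 → 47.
H and L are unchanged.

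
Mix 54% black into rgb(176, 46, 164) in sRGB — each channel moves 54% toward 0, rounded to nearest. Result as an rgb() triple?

A 54% shade moves each channel 54% toward 0:
  R: 176 − 95.04 = 80.96 → 81
  G: 46 − 24.84 = 21.16 → 21
  B: 164 + 0.54×(0−164) = 164 − 88.56 = 75.44 → 75

rgb(81, 21, 75)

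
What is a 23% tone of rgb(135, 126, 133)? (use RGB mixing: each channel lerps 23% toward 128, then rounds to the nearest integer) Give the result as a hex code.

#857E84

A 23% tone moves each channel 23% toward 128:
  R: 135 + 0.23×(128−135) = 135 − 1.61 = 133.39 → 133
  G: 126 + 0.46 = 126.46 → 126
  B: 133 − 1.15 = 131.85 → 132
rgb(133, 126, 132) = #857E84.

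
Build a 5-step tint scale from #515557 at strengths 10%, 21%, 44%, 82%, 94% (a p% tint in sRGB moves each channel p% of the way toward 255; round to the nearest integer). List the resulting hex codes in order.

#626668, #76797A, #9EA0A1, #E0E0E1, #F5F5F5

#515557 is rgb(81, 85, 87).
10%: (81 + 17.4 = 98.4→98, 85 + 17 = 102→102, 87 + 16.8 = 103.8→104) → #626668
21%: (81 + 36.54 = 117.54→118, 85 + 35.7 = 120.7→121, 87 + 35.28 = 122.28→122) → #76797A
44%: (81 + 76.56 = 157.56→158, 85 + 74.8 = 159.8→160, 87 + 73.92 = 160.92→161) → #9EA0A1
82%: (81 + 142.68 = 223.68→224, 85 + 139.4 = 224.4→224, 87 + 137.76 = 224.76→225) → #E0E0E1
94%: (81 + 163.56 = 244.56→245, 85 + 159.8 = 244.8→245, 87 + 157.92 = 244.92→245) → #F5F5F5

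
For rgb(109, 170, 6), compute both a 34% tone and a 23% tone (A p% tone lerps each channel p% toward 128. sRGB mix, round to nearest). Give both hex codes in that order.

34% tone:
  R: 109 + 0.34×(128−109) = 109 + 6.46 = 115.46 → 115
  G: 170 − 14.28 = 155.72 → 156
  B: 6 + 0.34×(128−6) = 6 + 41.48 = 47.48 → 47
  → #739C2F
23% tone:
  R: 109 + 4.37 = 113.37 → 113
  G: 170 + 0.23×(128−170) = 170 − 9.66 = 160.34 → 160
  B: 6 + 0.23×(128−6) = 6 + 28.06 = 34.06 → 34
  → #71A022

#739C2F, #71A022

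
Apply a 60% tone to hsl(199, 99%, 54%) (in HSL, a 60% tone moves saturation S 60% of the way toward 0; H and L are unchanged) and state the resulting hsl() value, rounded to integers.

S moves 60% from 99 toward 0: 99 − 59.4 = 39.6 → 40.
H and L are unchanged.

hsl(199, 40%, 54%)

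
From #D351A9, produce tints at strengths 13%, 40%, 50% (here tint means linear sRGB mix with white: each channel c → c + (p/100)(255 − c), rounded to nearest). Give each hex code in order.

#D351A9 is rgb(211, 81, 169).
13%: (211 + 5.72 = 216.72→217, 81 + 22.62 = 103.62→104, 169 + 11.18 = 180.18→180) → #D968B4
40%: (211 + 17.6 = 228.6→229, 81 + 69.6 = 150.6→151, 169 + 34.4 = 203.4→203) → #E597CB
50%: (211 + 22 = 233→233, 81 + 87 = 168→168, 169 + 43 = 212→212) → #E9A8D4

#D968B4, #E597CB, #E9A8D4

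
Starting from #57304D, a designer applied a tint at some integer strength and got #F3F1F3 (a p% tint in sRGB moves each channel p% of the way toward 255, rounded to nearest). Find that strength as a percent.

#57304D is rgb(87, 48, 77); #F3F1F3 is rgb(243, 241, 243).
On the G channel (widest range): 241 ≈ 48 + (p/100)(255 − 48), so p ≈ 100×(241 − 48)/(255 − 48) = 19300/207 = 93.24.
p = 93 reproduces all three channels after rounding.

93%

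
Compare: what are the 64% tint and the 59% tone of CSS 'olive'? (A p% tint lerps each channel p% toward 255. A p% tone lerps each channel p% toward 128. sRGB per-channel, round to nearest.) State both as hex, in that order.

CSS olive is rgb(128, 128, 0).
64% tint:
  R: 128 + 81.28 = 209.28 → 209
  G: 128 + 81.28 = 209.28 → 209
  B: 0 + 0.64×(255−0) = 0 + 163.2 = 163.2 → 163
  → #D1D1A3
59% tone:
  R: 128 + 0 = 128 → 128
  G: 128 + 0.59×(128−128) = 128 + 0 = 128 → 128
  B: 0 + 75.52 = 75.52 → 76
  → #80804C

#D1D1A3, #80804C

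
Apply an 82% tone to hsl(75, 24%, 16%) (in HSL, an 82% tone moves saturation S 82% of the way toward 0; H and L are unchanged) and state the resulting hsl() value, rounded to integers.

S moves 82% from 24 toward 0: 24 − 19.68 = 4.32 → 4.
H and L are unchanged.

hsl(75, 4%, 16%)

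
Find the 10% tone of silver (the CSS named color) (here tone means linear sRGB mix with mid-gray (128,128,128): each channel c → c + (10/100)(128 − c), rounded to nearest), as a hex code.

CSS silver is rgb(192, 192, 192).
Per channel, c → c + 0.1(128 − c):
  R: 192 − 6.4 = 185.6 → 186
  G: 192 − 6.4 = 185.6 → 186
  B: 192 + 0.1×(128−192) = 192 − 6.4 = 185.6 → 186
rgb(186, 186, 186) = #BABABA.

#BABABA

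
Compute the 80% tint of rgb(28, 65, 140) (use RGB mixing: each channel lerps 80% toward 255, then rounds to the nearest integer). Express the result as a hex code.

Lerp each channel 80% toward 255:
  R: 28 + 0.8×(255−28) = 28 + 181.6 = 209.6 → 210
  G: 65 + 0.8×(255−65) = 65 + 152 = 217 → 217
  B: 140 + 0.8×(255−140) = 140 + 92 = 232 → 232
rgb(210, 217, 232) = #d2d9e8.

#d2d9e8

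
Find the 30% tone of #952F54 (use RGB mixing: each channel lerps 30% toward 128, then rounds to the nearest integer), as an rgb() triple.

rgb(143, 71, 97)

#952F54 is rgb(149, 47, 84).
Lerp each channel 30% toward 128:
  R: 149 + 0.3×(128−149) = 149 − 6.3 = 142.7 → 143
  G: 47 + 0.3×(128−47) = 47 + 24.3 = 71.3 → 71
  B: 84 + 0.3×(128−84) = 84 + 13.2 = 97.2 → 97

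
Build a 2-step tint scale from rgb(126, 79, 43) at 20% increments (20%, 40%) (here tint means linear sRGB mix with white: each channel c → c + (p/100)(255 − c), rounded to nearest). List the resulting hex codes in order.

#987255, #b29580

20%: (126 + 25.8 = 151.8→152, 79 + 35.2 = 114.2→114, 43 + 42.4 = 85.4→85) → #987255
40%: (126 + 51.6 = 177.6→178, 79 + 70.4 = 149.4→149, 43 + 84.8 = 127.8→128) → #b29580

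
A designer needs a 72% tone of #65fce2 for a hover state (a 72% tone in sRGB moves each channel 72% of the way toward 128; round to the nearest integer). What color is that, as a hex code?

#78a39b

#65fce2 is rgb(101, 252, 226).
Per channel, c → c + 0.72(128 − c):
  R: 101 + 19.44 = 120.44 → 120
  G: 252 + 0.72×(128−252) = 252 − 89.28 = 162.72 → 163
  B: 226 + 0.72×(128−226) = 226 − 70.56 = 155.44 → 155
rgb(120, 163, 155) = #78a39b.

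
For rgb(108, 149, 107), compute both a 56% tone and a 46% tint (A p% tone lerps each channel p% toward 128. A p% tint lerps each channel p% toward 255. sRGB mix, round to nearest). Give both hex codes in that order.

#778977, #B0C6AF

56% tone:
  R: 108 + 0.56×(128−108) = 108 + 11.2 = 119.2 → 119
  G: 149 − 11.76 = 137.24 → 137
  B: 107 + 0.56×(128−107) = 107 + 11.76 = 118.76 → 119
  → #778977
46% tint:
  R: 108 + 67.62 = 175.62 → 176
  G: 149 + 0.46×(255−149) = 149 + 48.76 = 197.76 → 198
  B: 107 + 0.46×(255−107) = 107 + 68.08 = 175.08 → 175
  → #B0C6AF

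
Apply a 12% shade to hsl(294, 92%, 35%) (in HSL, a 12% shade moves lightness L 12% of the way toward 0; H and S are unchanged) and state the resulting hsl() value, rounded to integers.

hsl(294, 92%, 31%)

L moves 12% from 35 toward 0: 35 − 4.2 = 30.8 → 31.
H and S are unchanged.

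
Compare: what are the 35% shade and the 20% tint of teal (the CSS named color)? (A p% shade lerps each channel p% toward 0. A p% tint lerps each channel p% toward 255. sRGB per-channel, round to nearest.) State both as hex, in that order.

#005353, #339999

CSS teal is rgb(0, 128, 128).
35% shade:
  R: 0 + 0.35×(0−0) = 0 + 0 = 0 → 0
  G: 128 − 44.8 = 83.2 → 83
  B: 128 + 0.35×(0−128) = 128 − 44.8 = 83.2 → 83
  → #005353
20% tint:
  R: 0 + 51 = 51 → 51
  G: 128 + 0.2×(255−128) = 128 + 25.4 = 153.4 → 153
  B: 128 + 0.2×(255−128) = 128 + 25.4 = 153.4 → 153
  → #339999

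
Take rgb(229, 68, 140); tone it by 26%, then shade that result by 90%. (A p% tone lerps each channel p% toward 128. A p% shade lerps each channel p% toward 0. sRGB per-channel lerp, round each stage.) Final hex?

#14080E

Lerp each channel 26% toward 128:
  R: 229 + 0.26×(128−229) = 229 − 26.26 = 202.74 → 203
  G: 68 + 0.26×(128−68) = 68 + 15.6 = 83.6 → 84
  B: 140 + 0.26×(128−140) = 140 − 3.12 = 136.88 → 137
After the tone: rgb(203, 84, 137) = #CB5489.
A 90% shade moves each channel 90% toward 0:
  R: 203 + 0.9×(0−203) = 203 − 182.7 = 20.3 → 20
  G: 84 + 0.9×(0−84) = 84 − 75.6 = 8.4 → 8
  B: 137 + 0.9×(0−137) = 137 − 123.3 = 13.7 → 14
rgb(20, 8, 14) = #14080E.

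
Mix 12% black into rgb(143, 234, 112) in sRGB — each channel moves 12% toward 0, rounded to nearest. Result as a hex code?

Per channel, c → c + 0.12(0 − c):
  R: 143 − 17.16 = 125.84 → 126
  G: 234 − 28.08 = 205.92 → 206
  B: 112 + 0.12×(0−112) = 112 − 13.44 = 98.56 → 99
rgb(126, 206, 99) = #7ECE63.

#7ECE63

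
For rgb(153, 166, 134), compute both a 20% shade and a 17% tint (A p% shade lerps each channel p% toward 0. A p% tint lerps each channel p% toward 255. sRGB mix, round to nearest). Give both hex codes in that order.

20% shade:
  R: 153 + 0.2×(0−153) = 153 − 30.6 = 122.4 → 122
  G: 166 − 33.2 = 132.8 → 133
  B: 134 + 0.2×(0−134) = 134 − 26.8 = 107.2 → 107
  → #7a856b
17% tint:
  R: 153 + 17.34 = 170.34 → 170
  G: 166 + 0.17×(255−166) = 166 + 15.13 = 181.13 → 181
  B: 134 + 20.57 = 154.57 → 155
  → #aab59b

#7a856b, #aab59b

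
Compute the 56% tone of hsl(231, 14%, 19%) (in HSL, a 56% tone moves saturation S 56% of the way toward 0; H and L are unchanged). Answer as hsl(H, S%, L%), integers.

S moves 56% from 14 toward 0: 14 − 7.84 = 6.16 → 6.
H and L are unchanged.

hsl(231, 6%, 19%)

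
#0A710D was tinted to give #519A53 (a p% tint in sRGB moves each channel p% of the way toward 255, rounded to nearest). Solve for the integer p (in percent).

#0A710D is rgb(10, 113, 13); #519A53 is rgb(81, 154, 83).
On the R channel (widest range): 81 ≈ 10 + (p/100)(255 − 10), so p ≈ 100×(81 − 10)/(255 − 10) = 7100/245 = 28.98.
p = 29 reproduces all three channels after rounding.

29%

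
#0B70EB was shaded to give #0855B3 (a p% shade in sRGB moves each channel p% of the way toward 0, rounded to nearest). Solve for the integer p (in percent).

#0B70EB is rgb(11, 112, 235); #0855B3 is rgb(8, 85, 179).
On the B channel (widest range): 179 ≈ 235 + (p/100)(0 − 235), so p ≈ 100×(179 − 235)/(0 − 235) = -5600/-235 = 23.83.
p = 24 reproduces all three channels after rounding.

24%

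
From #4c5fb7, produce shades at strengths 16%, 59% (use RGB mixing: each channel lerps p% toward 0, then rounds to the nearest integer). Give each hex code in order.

#4c5fb7 is rgb(76, 95, 183).
16%: (76 − 12.16 = 63.84→64, 95 − 15.2 = 79.8→80, 183 − 29.28 = 153.72→154) → #40509a
59%: (76 − 44.84 = 31.16→31, 95 − 56.05 = 38.95→39, 183 − 107.97 = 75.03→75) → #1f274b

#40509a, #1f274b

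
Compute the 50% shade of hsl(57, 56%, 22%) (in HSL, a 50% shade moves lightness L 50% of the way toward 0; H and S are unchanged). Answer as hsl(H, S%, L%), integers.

L moves 50% from 22 toward 0: 22 − 11 = 11 → 11.
H and S are unchanged.

hsl(57, 56%, 11%)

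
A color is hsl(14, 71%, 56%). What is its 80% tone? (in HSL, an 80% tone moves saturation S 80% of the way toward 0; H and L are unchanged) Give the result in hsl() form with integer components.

hsl(14, 14%, 56%)

S moves 80% from 71 toward 0: 71 − 56.8 = 14.2 → 14.
H and L are unchanged.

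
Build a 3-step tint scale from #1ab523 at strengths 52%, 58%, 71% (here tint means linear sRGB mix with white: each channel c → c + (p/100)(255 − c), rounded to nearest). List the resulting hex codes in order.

#1ab523 is rgb(26, 181, 35).
52%: (26 + 119.08 = 145.08→145, 181 + 38.48 = 219.48→219, 35 + 114.4 = 149.4→149) → #91db95
58%: (26 + 132.82 = 158.82→159, 181 + 42.92 = 223.92→224, 35 + 127.6 = 162.6→163) → #9fe0a3
71%: (26 + 162.59 = 188.59→189, 181 + 52.54 = 233.54→234, 35 + 156.2 = 191.2→191) → #bdeabf

#91db95, #9fe0a3, #bdeabf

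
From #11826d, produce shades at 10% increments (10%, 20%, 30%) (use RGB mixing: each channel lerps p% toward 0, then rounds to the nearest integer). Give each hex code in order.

#0f7562, #0e6857, #0c5b4c

#11826d is rgb(17, 130, 109).
10%: (17 − 1.7 = 15.3→15, 130 − 13 = 117→117, 109 − 10.9 = 98.1→98) → #0f7562
20%: (17 − 3.4 = 13.6→14, 130 − 26 = 104→104, 109 − 21.8 = 87.2→87) → #0e6857
30%: (17 − 5.1 = 11.9→12, 130 − 39 = 91→91, 109 − 32.7 = 76.3→76) → #0c5b4c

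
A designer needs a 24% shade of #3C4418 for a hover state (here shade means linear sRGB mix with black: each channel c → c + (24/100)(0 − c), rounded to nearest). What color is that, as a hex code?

#2E3412

#3C4418 is rgb(60, 68, 24).
Per channel, c → c + 0.24(0 − c):
  R: 60 + 0.24×(0−60) = 60 − 14.4 = 45.6 → 46
  G: 68 + 0.24×(0−68) = 68 − 16.32 = 51.68 → 52
  B: 24 − 5.76 = 18.24 → 18
rgb(46, 52, 18) = #2E3412.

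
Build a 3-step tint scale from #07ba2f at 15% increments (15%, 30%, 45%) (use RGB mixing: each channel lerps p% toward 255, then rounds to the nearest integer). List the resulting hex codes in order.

#07ba2f is rgb(7, 186, 47).
15%: (7 + 37.2 = 44.2→44, 186 + 10.35 = 196.35→196, 47 + 31.2 = 78.2→78) → #2cc44e
30%: (7 + 74.4 = 81.4→81, 186 + 20.7 = 206.7→207, 47 + 62.4 = 109.4→109) → #51cf6d
45%: (7 + 111.6 = 118.6→119, 186 + 31.05 = 217.05→217, 47 + 93.6 = 140.6→141) → #77d98d

#2cc44e, #51cf6d, #77d98d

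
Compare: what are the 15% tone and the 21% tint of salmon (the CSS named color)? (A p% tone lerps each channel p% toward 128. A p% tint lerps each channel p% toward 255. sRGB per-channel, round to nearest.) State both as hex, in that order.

CSS salmon is rgb(250, 128, 114).
15% tone:
  R: 250 + 0.15×(128−250) = 250 − 18.3 = 231.7 → 232
  G: 128 + 0.15×(128−128) = 128 + 0 = 128 → 128
  B: 114 + 0.15×(128−114) = 114 + 2.1 = 116.1 → 116
  → #e88074
21% tint:
  R: 250 + 0.21×(255−250) = 250 + 1.05 = 251.05 → 251
  G: 128 + 0.21×(255−128) = 128 + 26.67 = 154.67 → 155
  B: 114 + 29.61 = 143.61 → 144
  → #fb9b90

#e88074, #fb9b90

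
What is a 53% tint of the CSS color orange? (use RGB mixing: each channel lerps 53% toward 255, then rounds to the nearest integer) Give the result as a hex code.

CSS orange is rgb(255, 165, 0).
Per channel, c → c + 0.53(255 − c):
  R: 255 + 0 = 255 → 255
  G: 165 + 47.7 = 212.7 → 213
  B: 0 + 0.53×(255−0) = 0 + 135.15 = 135.15 → 135
rgb(255, 213, 135) = #FFD587.

#FFD587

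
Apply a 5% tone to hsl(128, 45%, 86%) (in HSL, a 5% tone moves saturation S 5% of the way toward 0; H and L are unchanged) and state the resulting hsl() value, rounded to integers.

S moves 5% from 45 toward 0: 45 − 2.25 = 42.75 → 43.
H and L are unchanged.

hsl(128, 43%, 86%)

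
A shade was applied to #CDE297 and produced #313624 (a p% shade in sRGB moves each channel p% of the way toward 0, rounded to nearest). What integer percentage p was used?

#CDE297 is rgb(205, 226, 151); #313624 is rgb(49, 54, 36).
On the G channel (widest range): 54 ≈ 226 + (p/100)(0 − 226), so p ≈ 100×(54 − 226)/(0 − 226) = -17200/-226 = 76.11.
p = 76 reproduces all three channels after rounding.

76%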